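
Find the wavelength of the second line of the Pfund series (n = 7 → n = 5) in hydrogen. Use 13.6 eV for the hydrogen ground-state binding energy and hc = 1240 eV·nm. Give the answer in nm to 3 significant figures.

4650 nm

The Pfund series terminates on n_f = 5; the second line has n_i = 5+2 = 7.
ΔE = 13.60 × (1/5² − 1/7²) = 0.2664 eV.
λ = 1240 / 0.2664 = 4650 nm.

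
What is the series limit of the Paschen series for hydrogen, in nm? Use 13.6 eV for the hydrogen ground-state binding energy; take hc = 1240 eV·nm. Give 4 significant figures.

The Paschen series has lower level n_f = 3; the series limit corresponds to n_i → ∞.
ΔE_max = 13.6 × 1 / 3² = 1.511 eV.
λ_min = 1240 / 1.511 = 820.6 nm.

820.6 nm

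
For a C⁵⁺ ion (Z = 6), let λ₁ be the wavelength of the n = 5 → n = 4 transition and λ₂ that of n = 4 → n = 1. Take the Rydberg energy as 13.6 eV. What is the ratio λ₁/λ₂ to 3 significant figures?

41.7

λ ∝ 1/ΔE ∝ 1/(1/n_f² − 1/n_i²), and the Z² and hc factors cancel in the ratio.
λ₁/λ₂ = (1/1² − 1/4²)/(1/4² − 1/5²) = 0.9375/0.02250 = 41.7.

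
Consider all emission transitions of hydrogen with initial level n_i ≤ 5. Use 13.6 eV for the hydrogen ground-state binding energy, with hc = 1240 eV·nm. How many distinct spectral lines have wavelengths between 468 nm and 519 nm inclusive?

1

Enumerate all n_i → n_f pairs with 1 ≤ n_f < n_i ≤ 5 and compute λ = 1240 / [13.6·1·(1/n_f² − 1/n_i²)].
Lines falling in [468, 519] nm: 4→2 (486.3 nm).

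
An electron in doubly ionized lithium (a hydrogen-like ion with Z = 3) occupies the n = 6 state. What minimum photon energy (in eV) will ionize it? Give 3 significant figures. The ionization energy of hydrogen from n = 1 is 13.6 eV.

3.40 eV

E_n = −13.6 Z²/n² = −122.4/n² eV for Z = 3.
E_6 = −122.4/36 = −3.40 eV, so ionization (to E = 0) requires 3.40 eV.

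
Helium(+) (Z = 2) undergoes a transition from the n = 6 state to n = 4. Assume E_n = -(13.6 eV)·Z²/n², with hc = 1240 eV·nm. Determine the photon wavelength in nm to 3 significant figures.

656 nm

For Z = 2 the level energies scale as Z², so the effective Rydberg energy is 13.6 × 4 = 54.40 eV.
ΔE = 54.40 × (1/4² − 1/6²) = 54.40 × 0.03472 = 1.889 eV.
λ = hc/ΔE = 1240 / 1.889 = 656 nm.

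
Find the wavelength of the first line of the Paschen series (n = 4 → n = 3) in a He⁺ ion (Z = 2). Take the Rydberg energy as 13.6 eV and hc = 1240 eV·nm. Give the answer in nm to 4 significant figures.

The Paschen series terminates on n_f = 3; the first line has n_i = 3+1 = 4.
ΔE = 54.40 × (1/3² − 1/4²) = 2.644 eV.
λ = 1240 / 2.644 = 468.9 nm.

468.9 nm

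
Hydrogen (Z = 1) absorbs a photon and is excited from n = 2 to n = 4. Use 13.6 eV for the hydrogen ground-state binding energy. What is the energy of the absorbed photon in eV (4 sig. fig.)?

E_4 = −13.60/16 = −0.8500 eV and E_2 = −13.60/4 = −3.400 eV.
The photon energy is |E_4 − E_2| = 2.550 eV.

2.550 eV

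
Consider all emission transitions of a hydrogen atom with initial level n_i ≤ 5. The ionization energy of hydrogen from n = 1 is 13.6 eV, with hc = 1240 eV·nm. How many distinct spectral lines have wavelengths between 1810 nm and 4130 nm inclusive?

Enumerate all n_i → n_f pairs with 1 ≤ n_f < n_i ≤ 5 and compute λ = 1240 / [13.6·1·(1/n_f² − 1/n_i²)].
Lines falling in [1810, 4130] nm: 4→3 (1876 nm), 5→4 (4052 nm).

2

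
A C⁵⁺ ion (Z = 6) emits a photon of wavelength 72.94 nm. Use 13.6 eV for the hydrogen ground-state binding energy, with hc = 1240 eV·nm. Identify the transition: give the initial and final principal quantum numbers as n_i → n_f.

The photon energy is ΔE = hc/λ = 1240 / 72.94 = 17.00 eV.
With Z = 6, ΔE = 489.6 × (1/n_f² − 1/n_i²), so 1/n_f² − 1/n_i² = 0.03472.
Trying n_f = 4 gives 1/n_i² = 0.02778, i.e. n_i ≈ 6; this pair matches.

n_i = 6, n_f = 4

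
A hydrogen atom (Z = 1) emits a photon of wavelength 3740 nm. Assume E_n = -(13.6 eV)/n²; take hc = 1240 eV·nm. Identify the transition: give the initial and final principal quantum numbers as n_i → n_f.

n_i = 8, n_f = 5

The photon energy is ΔE = hc/λ = 1240 / 3740 = 0.3316 eV.
With Z = 1, ΔE = 13.60 × (1/n_f² − 1/n_i²), so 1/n_f² − 1/n_i² = 0.02438.
Trying n_f = 5 gives 1/n_i² = 0.01562, i.e. n_i ≈ 8; this pair matches.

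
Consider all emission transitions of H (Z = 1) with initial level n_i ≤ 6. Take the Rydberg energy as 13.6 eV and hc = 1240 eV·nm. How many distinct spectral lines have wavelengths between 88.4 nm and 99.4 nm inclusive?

3

Enumerate all n_i → n_f pairs with 1 ≤ n_f < n_i ≤ 6 and compute λ = 1240 / [13.6·1·(1/n_f² − 1/n_i²)].
Lines falling in [88.4, 99.4] nm: 6→1 (93.78 nm), 5→1 (94.98 nm), 4→1 (97.25 nm).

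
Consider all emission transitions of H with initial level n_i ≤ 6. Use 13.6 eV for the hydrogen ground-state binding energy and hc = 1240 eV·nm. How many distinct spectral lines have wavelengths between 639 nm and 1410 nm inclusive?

Enumerate all n_i → n_f pairs with 1 ≤ n_f < n_i ≤ 6 and compute λ = 1240 / [13.6·1·(1/n_f² − 1/n_i²)].
Lines falling in [639, 1410] nm: 3→2 (656.5 nm), 6→3 (1094 nm), 5→3 (1282 nm).

3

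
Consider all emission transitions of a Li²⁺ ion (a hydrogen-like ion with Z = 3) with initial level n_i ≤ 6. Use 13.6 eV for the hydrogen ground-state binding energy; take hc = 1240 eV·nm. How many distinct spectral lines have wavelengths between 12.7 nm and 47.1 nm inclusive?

Enumerate all n_i → n_f pairs with 1 ≤ n_f < n_i ≤ 6 and compute λ = 1240 / [13.6·9·(1/n_f² − 1/n_i²)].
Lines falling in [12.7, 47.1] nm: 2→1 (13.51 nm), 6→2 (45.59 nm).

2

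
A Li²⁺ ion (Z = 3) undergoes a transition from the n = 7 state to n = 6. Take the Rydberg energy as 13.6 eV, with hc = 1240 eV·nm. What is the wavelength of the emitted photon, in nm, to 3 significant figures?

For Z = 3 the level energies scale as Z², so the effective Rydberg energy is 13.6 × 9 = 122.4 eV.
ΔE = 122.4 × (1/6² − 1/7²) = 122.4 × 0.007370 = 0.9020 eV.
λ = hc/ΔE = 1240 / 0.9020 = 1370 nm.

1370 nm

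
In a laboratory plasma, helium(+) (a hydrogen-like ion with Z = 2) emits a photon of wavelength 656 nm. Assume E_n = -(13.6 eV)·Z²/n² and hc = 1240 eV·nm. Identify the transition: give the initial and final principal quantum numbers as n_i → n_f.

n_i = 6, n_f = 4

The photon energy is ΔE = hc/λ = 1240 / 656 = 1.890 eV.
With Z = 2, ΔE = 54.40 × (1/n_f² − 1/n_i²), so 1/n_f² − 1/n_i² = 0.03475.
Trying n_f = 4 gives 1/n_i² = 0.02775, i.e. n_i ≈ 6; this pair matches.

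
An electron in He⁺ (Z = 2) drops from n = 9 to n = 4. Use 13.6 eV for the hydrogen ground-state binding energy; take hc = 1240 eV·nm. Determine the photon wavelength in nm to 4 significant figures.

454.5 nm

For Z = 2 the level energies scale as Z², so the effective Rydberg energy is 13.6 × 4 = 54.40 eV.
ΔE = 54.40 × (1/4² − 1/9²) = 54.40 × 0.05015 = 2.728 eV.
λ = hc/ΔE = 1240 / 2.728 = 454.5 nm.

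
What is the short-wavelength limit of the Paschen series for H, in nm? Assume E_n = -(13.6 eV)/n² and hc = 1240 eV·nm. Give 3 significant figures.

821 nm

The Paschen series has lower level n_f = 3; the series limit corresponds to n_i → ∞.
ΔE_max = 13.6 × 1 / 3² = 1.511 eV.
λ_min = 1240 / 1.511 = 821 nm.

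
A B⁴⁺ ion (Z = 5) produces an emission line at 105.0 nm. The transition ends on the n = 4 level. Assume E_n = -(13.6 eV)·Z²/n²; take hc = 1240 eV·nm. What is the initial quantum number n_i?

The photon energy is ΔE = hc/λ = 1240 / 105.0 = 11.81 eV.
With Z = 5, ΔE = 340.0 × (1/n_f² − 1/n_i²), so 1/n_f² − 1/n_i² = 0.03473.
With n_f = 4: 1/n_i² = 1/16 − 0.03473 = 0.02777, so n_i ≈ 6.00.

n_i = 6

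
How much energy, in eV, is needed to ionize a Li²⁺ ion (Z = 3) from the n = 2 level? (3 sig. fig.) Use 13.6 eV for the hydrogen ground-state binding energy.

E_n = −13.6 Z²/n² = −122.4/n² eV for Z = 3.
E_2 = −122.4/4 = −30.6 eV, so ionization (to E = 0) requires 30.6 eV.

30.6 eV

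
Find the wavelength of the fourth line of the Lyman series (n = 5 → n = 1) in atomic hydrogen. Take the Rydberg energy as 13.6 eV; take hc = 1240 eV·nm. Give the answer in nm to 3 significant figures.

The Lyman series terminates on n_f = 1; the fourth line has n_i = 1+4 = 5.
ΔE = 13.60 × (1/1² − 1/5²) = 13.06 eV.
λ = 1240 / 13.06 = 95.0 nm.

95.0 nm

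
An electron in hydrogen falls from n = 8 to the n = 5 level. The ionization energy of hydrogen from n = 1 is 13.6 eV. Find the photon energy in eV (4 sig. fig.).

0.3315 eV

E_8 = −13.60/64 = −0.2125 eV and E_5 = −13.60/25 = −0.5440 eV.
The photon energy is |E_8 − E_5| = 0.3315 eV.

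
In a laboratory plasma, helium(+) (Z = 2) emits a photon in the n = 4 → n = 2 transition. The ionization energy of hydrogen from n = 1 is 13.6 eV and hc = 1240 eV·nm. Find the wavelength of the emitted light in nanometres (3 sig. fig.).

122 nm

For Z = 2 the level energies scale as Z², so the effective Rydberg energy is 13.6 × 4 = 54.40 eV.
ΔE = 54.40 × (1/2² − 1/4²) = 54.40 × 0.1875 = 10.20 eV.
λ = hc/ΔE = 1240 / 10.20 = 122 nm.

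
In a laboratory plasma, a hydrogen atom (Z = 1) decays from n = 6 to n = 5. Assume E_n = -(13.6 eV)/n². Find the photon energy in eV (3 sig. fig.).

0.166 eV

E_6 = −13.60/36 = −0.3778 eV and E_5 = −13.60/25 = −0.5440 eV.
The photon energy is |E_6 − E_5| = 0.166 eV.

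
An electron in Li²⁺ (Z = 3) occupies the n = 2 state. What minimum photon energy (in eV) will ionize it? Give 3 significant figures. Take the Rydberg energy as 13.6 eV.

30.6 eV

E_n = −13.6 Z²/n² = −122.4/n² eV for Z = 3.
E_2 = −122.4/4 = −30.6 eV, so ionization (to E = 0) requires 30.6 eV.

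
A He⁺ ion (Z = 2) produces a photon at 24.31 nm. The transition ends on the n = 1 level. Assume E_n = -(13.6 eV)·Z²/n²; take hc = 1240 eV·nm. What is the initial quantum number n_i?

The photon energy is ΔE = hc/λ = 1240 / 24.31 = 51.01 eV.
With Z = 2, ΔE = 54.40 × (1/n_f² − 1/n_i²), so 1/n_f² − 1/n_i² = 0.9376.
With n_f = 1: 1/n_i² = 1/1 − 0.9376 = 0.06236, so n_i ≈ 4.00.

n_i = 4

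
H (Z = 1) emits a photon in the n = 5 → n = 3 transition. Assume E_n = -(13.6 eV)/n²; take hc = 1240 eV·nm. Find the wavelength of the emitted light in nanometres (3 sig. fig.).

ΔE = 13.60 × (1/3² − 1/5²) = 13.60 × 0.07111 = 0.9671 eV.
λ = hc/ΔE = 1240 / 0.9671 = 1280 nm.
This line belongs to the Paschen series.

1280 nm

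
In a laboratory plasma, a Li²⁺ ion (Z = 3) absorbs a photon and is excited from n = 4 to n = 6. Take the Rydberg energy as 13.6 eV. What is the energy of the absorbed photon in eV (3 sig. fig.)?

The Bohr energies scale as Z², so for Z = 3: E_n = −122.4/n² eV.
E_6 = −122.4/36 = −3.400 eV and E_4 = −122.4/16 = −7.650 eV.
The photon energy is |E_6 − E_4| = 4.25 eV.

4.25 eV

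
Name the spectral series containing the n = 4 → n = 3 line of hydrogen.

Paschen

The series is set by the lower level: n_f = 3 is the Paschen series.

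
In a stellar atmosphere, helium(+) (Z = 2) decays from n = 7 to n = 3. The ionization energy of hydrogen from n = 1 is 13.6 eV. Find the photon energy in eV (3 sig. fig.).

4.93 eV

The Bohr energies scale as Z², so for Z = 2: E_n = −54.40/n² eV.
E_7 = −54.40/49 = −1.110 eV and E_3 = −54.40/9 = −6.044 eV.
The photon energy is |E_7 − E_3| = 4.93 eV.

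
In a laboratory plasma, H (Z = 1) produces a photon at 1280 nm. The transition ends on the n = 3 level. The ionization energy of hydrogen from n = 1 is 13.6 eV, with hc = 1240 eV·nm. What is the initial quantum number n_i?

The photon energy is ΔE = hc/λ = 1240 / 1280 = 0.9688 eV.
With Z = 1, ΔE = 13.60 × (1/n_f² − 1/n_i²), so 1/n_f² − 1/n_i² = 0.07123.
With n_f = 3: 1/n_i² = 1/9 − 0.07123 = 0.03988, so n_i ≈ 5.01.

n_i = 5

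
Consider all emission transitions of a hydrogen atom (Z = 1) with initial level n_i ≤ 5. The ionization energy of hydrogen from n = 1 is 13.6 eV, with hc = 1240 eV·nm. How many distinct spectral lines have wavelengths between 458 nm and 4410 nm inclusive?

Enumerate all n_i → n_f pairs with 1 ≤ n_f < n_i ≤ 5 and compute λ = 1240 / [13.6·1·(1/n_f² − 1/n_i²)].
Lines falling in [458, 4410] nm: 4→2 (486.3 nm), 3→2 (656.5 nm), 5→3 (1282 nm), 4→3 (1876 nm), 5→4 (4052 nm).

5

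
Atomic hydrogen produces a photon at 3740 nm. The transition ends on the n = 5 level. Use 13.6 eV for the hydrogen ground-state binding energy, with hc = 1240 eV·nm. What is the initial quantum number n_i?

The photon energy is ΔE = hc/λ = 1240 / 3740 = 0.3316 eV.
With Z = 1, ΔE = 13.60 × (1/n_f² − 1/n_i²), so 1/n_f² − 1/n_i² = 0.02438.
With n_f = 5: 1/n_i² = 1/25 − 0.02438 = 0.01562, so n_i ≈ 8.00.

n_i = 8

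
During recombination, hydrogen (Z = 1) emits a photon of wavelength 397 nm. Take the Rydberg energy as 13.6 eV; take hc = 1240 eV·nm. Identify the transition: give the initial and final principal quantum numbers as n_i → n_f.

The photon energy is ΔE = hc/λ = 1240 / 397 = 3.123 eV.
With Z = 1, ΔE = 13.60 × (1/n_f² − 1/n_i²), so 1/n_f² − 1/n_i² = 0.2297.
Trying n_f = 2 gives 1/n_i² = 0.02034, i.e. n_i ≈ 7; this pair matches.

n_i = 7, n_f = 2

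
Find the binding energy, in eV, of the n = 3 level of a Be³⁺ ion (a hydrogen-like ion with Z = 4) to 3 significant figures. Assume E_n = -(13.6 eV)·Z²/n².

24.2 eV

E_n = −13.6 Z²/n² = −217.6/n² eV for Z = 4.
E_3 = −217.6/9 = −24.2 eV, so ionization (to E = 0) requires 24.2 eV.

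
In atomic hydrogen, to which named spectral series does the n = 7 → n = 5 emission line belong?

Pfund

The series is set by the lower level: n_f = 5 is the Pfund series.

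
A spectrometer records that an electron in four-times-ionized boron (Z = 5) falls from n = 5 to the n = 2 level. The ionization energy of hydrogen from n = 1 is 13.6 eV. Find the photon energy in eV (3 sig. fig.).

The Bohr energies scale as Z², so for Z = 5: E_n = −340.0/n² eV.
E_5 = −340.0/25 = −13.60 eV and E_2 = −340.0/4 = −85.00 eV.
The photon energy is |E_5 − E_2| = 71.4 eV.

71.4 eV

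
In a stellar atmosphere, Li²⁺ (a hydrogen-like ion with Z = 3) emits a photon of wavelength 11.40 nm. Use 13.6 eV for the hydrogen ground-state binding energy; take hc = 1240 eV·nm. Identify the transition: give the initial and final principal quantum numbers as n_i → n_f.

The photon energy is ΔE = hc/λ = 1240 / 11.40 = 108.8 eV.
With Z = 3, ΔE = 122.4 × (1/n_f² − 1/n_i²), so 1/n_f² − 1/n_i² = 0.8887.
Trying n_f = 1 gives 1/n_i² = 0.1113, i.e. n_i ≈ 3; this pair matches.

n_i = 3, n_f = 1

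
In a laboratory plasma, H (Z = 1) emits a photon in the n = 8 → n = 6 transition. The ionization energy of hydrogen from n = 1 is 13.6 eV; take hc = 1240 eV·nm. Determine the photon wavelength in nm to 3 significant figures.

7500 nm

ΔE = 13.60 × (1/6² − 1/8²) = 13.60 × 0.01215 = 0.1653 eV.
λ = hc/ΔE = 1240 / 0.1653 = 7500 nm.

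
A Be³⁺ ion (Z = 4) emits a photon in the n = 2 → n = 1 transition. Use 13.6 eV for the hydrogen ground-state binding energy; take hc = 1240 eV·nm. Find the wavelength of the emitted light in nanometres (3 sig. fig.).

For Z = 4 the level energies scale as Z², so the effective Rydberg energy is 13.6 × 16 = 217.6 eV.
ΔE = 217.6 × (1/1² − 1/2²) = 217.6 × 0.7500 = 163.2 eV.
λ = hc/ΔE = 1240 / 163.2 = 7.60 nm.

7.60 nm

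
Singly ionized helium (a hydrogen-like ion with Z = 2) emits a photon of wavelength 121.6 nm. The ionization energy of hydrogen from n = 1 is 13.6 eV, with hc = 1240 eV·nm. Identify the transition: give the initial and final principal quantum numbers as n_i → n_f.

n_i = 4, n_f = 2

The photon energy is ΔE = hc/λ = 1240 / 121.6 = 10.20 eV.
With Z = 2, ΔE = 54.40 × (1/n_f² − 1/n_i²), so 1/n_f² − 1/n_i² = 0.1875.
Trying n_f = 2 gives 1/n_i² = 0.06255, i.e. n_i ≈ 4; this pair matches.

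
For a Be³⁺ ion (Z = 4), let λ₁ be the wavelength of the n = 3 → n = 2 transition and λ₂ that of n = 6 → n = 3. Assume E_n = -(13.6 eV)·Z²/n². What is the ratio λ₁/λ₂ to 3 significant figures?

0.600

λ ∝ 1/ΔE ∝ 1/(1/n_f² − 1/n_i²), and the Z² and hc factors cancel in the ratio.
λ₁/λ₂ = (1/3² − 1/6²)/(1/2² − 1/3²) = 0.08333/0.1389 = 0.600.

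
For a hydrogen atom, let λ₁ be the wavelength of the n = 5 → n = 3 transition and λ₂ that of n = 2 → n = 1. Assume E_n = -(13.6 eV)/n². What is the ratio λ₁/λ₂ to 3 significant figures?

10.5

λ ∝ 1/ΔE ∝ 1/(1/n_f² − 1/n_i²), and the Z² and hc factors cancel in the ratio.
λ₁/λ₂ = (1/1² − 1/2²)/(1/3² − 1/5²) = 0.7500/0.07111 = 10.5.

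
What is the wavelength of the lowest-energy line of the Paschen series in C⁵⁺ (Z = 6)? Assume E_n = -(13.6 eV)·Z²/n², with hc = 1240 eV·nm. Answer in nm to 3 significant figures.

The Paschen series terminates on n_f = 3; the first line has n_i = 3+1 = 4.
ΔE = 489.6 × (1/3² − 1/4²) = 23.80 eV.
λ = 1240 / 23.80 = 52.1 nm.

52.1 nm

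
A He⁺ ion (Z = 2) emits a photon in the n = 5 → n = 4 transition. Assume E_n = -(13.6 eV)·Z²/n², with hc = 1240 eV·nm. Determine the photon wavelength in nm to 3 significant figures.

For Z = 2 the level energies scale as Z², so the effective Rydberg energy is 13.6 × 4 = 54.40 eV.
ΔE = 54.40 × (1/4² − 1/5²) = 54.40 × 0.02250 = 1.224 eV.
λ = hc/ΔE = 1240 / 1.224 = 1010 nm.

1010 nm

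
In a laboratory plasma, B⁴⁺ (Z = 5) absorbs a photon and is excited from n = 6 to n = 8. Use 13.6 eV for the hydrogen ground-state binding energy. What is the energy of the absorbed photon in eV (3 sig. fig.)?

The Bohr energies scale as Z², so for Z = 5: E_n = −340.0/n² eV.
E_8 = −340.0/64 = −5.313 eV and E_6 = −340.0/36 = −9.444 eV.
The photon energy is |E_8 − E_6| = 4.13 eV.

4.13 eV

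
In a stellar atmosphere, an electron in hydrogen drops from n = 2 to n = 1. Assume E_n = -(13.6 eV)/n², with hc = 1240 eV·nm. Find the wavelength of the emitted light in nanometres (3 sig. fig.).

ΔE = 13.60 × (1/1² − 1/2²) = 13.60 × 0.7500 = 10.20 eV.
λ = hc/ΔE = 1240 / 10.20 = 122 nm.
This line belongs to the Lyman series.

122 nm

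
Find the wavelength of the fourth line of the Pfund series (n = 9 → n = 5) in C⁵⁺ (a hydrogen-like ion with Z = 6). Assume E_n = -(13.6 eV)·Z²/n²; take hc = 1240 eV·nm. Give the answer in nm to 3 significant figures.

The Pfund series terminates on n_f = 5; the fourth line has n_i = 5+4 = 9.
ΔE = 489.6 × (1/5² − 1/9²) = 13.54 eV.
λ = 1240 / 13.54 = 91.6 nm.

91.6 nm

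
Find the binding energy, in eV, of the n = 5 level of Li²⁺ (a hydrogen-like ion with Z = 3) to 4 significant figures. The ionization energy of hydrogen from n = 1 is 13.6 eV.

4.896 eV

E_n = −13.6 Z²/n² = −122.4/n² eV for Z = 3.
E_5 = −122.4/25 = −4.896 eV, so ionization (to E = 0) requires 4.896 eV.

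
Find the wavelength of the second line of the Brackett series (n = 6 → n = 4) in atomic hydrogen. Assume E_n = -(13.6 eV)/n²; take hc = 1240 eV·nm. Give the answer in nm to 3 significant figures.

The Brackett series terminates on n_f = 4; the second line has n_i = 4+2 = 6.
ΔE = 13.60 × (1/4² − 1/6²) = 0.4722 eV.
λ = 1240 / 0.4722 = 2630 nm.

2630 nm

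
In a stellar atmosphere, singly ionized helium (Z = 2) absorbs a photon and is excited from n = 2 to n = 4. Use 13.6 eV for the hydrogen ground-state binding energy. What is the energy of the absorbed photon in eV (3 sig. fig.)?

The Bohr energies scale as Z², so for Z = 2: E_n = −54.40/n² eV.
E_4 = −54.40/16 = −3.400 eV and E_2 = −54.40/4 = −13.60 eV.
The photon energy is |E_4 − E_2| = 10.2 eV.

10.2 eV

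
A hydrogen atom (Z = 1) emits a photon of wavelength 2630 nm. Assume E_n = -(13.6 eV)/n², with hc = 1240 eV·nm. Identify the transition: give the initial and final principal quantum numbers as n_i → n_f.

The photon energy is ΔE = hc/λ = 1240 / 2630 = 0.4715 eV.
With Z = 1, ΔE = 13.60 × (1/n_f² − 1/n_i²), so 1/n_f² − 1/n_i² = 0.03467.
Trying n_f = 4 gives 1/n_i² = 0.02783, i.e. n_i ≈ 6; this pair matches.

n_i = 6, n_f = 4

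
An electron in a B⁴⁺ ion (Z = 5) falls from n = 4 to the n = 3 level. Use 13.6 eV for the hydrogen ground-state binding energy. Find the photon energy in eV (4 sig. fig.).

16.53 eV

The Bohr energies scale as Z², so for Z = 5: E_n = −340.0/n² eV.
E_4 = −340.0/16 = −21.25 eV and E_3 = −340.0/9 = −37.78 eV.
The photon energy is |E_4 − E_3| = 16.53 eV.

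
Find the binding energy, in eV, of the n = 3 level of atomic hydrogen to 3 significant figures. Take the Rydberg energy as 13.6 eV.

1.51 eV

E_3 = −13.60/9 = −1.51 eV, so ionization (to E = 0) requires 1.51 eV.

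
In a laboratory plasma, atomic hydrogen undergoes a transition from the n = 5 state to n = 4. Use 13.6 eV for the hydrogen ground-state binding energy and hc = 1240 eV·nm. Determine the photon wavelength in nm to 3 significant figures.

ΔE = 13.60 × (1/4² − 1/5²) = 13.60 × 0.02250 = 0.3060 eV.
λ = hc/ΔE = 1240 / 0.3060 = 4050 nm.
This line belongs to the Brackett series.

4050 nm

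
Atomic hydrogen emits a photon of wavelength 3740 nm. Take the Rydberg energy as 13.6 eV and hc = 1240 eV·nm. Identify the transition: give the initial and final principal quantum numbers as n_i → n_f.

The photon energy is ΔE = hc/λ = 1240 / 3740 = 0.3316 eV.
With Z = 1, ΔE = 13.60 × (1/n_f² − 1/n_i²), so 1/n_f² − 1/n_i² = 0.02438.
Trying n_f = 5 gives 1/n_i² = 0.01562, i.e. n_i ≈ 8; this pair matches.

n_i = 8, n_f = 5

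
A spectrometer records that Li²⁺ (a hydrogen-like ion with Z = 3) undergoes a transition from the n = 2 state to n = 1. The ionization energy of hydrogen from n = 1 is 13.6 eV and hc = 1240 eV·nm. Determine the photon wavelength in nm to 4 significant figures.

13.51 nm

For Z = 3 the level energies scale as Z², so the effective Rydberg energy is 13.6 × 9 = 122.4 eV.
ΔE = 122.4 × (1/1² − 1/2²) = 122.4 × 0.7500 = 91.80 eV.
λ = hc/ΔE = 1240 / 91.80 = 13.51 nm.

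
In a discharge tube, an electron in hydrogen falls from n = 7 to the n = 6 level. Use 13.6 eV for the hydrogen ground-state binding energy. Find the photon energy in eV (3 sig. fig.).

E_7 = −13.60/49 = −0.2776 eV and E_6 = −13.60/36 = −0.3778 eV.
The photon energy is |E_7 − E_6| = 0.100 eV.

0.100 eV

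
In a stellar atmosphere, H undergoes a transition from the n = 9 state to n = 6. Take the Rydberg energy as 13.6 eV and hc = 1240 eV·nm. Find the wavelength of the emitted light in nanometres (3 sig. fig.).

ΔE = 13.60 × (1/6² − 1/9²) = 13.60 × 0.01543 = 0.2099 eV.
λ = hc/ΔE = 1240 / 0.2099 = 5910 nm.

5910 nm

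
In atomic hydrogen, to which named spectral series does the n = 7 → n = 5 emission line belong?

The series is set by the lower level: n_f = 5 is the Pfund series.

Pfund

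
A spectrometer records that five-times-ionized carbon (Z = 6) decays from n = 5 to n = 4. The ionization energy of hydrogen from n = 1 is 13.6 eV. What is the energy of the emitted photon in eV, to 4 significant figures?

The Bohr energies scale as Z², so for Z = 6: E_n = −489.6/n² eV.
E_5 = −489.6/25 = −19.58 eV and E_4 = −489.6/16 = −30.60 eV.
The photon energy is |E_5 − E_4| = 11.02 eV.

11.02 eV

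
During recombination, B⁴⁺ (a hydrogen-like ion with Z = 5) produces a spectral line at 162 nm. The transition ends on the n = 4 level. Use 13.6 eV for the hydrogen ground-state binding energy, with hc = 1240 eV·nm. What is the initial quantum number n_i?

n_i = 5

The photon energy is ΔE = hc/λ = 1240 / 162 = 7.654 eV.
With Z = 5, ΔE = 340.0 × (1/n_f² − 1/n_i²), so 1/n_f² − 1/n_i² = 0.02251.
With n_f = 4: 1/n_i² = 1/16 − 0.02251 = 0.03999, so n_i ≈ 5.00.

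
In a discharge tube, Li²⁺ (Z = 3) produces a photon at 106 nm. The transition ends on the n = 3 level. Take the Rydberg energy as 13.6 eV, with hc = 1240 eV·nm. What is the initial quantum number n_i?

The photon energy is ΔE = hc/λ = 1240 / 106 = 11.70 eV.
With Z = 3, ΔE = 122.4 × (1/n_f² − 1/n_i²), so 1/n_f² − 1/n_i² = 0.09557.
With n_f = 3: 1/n_i² = 1/9 − 0.09557 = 0.01554, so n_i ≈ 8.02.

n_i = 8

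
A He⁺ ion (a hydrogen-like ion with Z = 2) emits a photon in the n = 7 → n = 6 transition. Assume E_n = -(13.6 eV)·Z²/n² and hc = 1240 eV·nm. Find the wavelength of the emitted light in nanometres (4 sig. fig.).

3093 nm

For Z = 2 the level energies scale as Z², so the effective Rydberg energy is 13.6 × 4 = 54.40 eV.
ΔE = 54.40 × (1/6² − 1/7²) = 54.40 × 0.007370 = 0.4009 eV.
λ = hc/ΔE = 1240 / 0.4009 = 3093 nm.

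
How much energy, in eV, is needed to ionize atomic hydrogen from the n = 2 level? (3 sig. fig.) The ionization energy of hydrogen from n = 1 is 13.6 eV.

3.40 eV

E_2 = −13.60/4 = −3.40 eV, so ionization (to E = 0) requires 3.40 eV.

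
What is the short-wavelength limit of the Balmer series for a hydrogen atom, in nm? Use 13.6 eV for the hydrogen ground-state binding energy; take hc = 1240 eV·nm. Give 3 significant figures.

The Balmer series has lower level n_f = 2; the series limit corresponds to n_i → ∞.
ΔE_max = 13.6 × 1 / 2² = 3.400 eV.
λ_min = 1240 / 3.400 = 365 nm.

365 nm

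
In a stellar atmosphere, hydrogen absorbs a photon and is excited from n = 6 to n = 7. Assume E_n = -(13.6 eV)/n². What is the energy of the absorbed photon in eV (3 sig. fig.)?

0.100 eV

E_7 = −13.60/49 = −0.2776 eV and E_6 = −13.60/36 = −0.3778 eV.
The photon energy is |E_7 − E_6| = 0.100 eV.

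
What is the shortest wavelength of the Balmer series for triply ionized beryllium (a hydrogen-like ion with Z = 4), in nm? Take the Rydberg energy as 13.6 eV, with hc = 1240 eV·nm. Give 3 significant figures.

22.8 nm

The Balmer series has lower level n_f = 2; the series limit corresponds to n_i → ∞.
ΔE_max = 13.6 × 16 / 2² = 54.40 eV.
λ_min = 1240 / 54.40 = 22.8 nm.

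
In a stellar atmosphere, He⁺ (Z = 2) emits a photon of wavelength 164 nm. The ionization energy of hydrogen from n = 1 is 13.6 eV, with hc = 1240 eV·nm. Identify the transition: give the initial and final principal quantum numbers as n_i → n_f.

n_i = 3, n_f = 2

The photon energy is ΔE = hc/λ = 1240 / 164 = 7.561 eV.
With Z = 2, ΔE = 54.40 × (1/n_f² − 1/n_i²), so 1/n_f² − 1/n_i² = 0.1390.
Trying n_f = 2 gives 1/n_i² = 0.1110, i.e. n_i ≈ 3; this pair matches.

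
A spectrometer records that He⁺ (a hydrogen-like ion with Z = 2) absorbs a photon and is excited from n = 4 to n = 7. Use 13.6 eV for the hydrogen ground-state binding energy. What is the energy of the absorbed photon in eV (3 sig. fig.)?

The Bohr energies scale as Z², so for Z = 2: E_n = −54.40/n² eV.
E_7 = −54.40/49 = −1.110 eV and E_4 = −54.40/16 = −3.400 eV.
The photon energy is |E_7 − E_4| = 2.29 eV.

2.29 eV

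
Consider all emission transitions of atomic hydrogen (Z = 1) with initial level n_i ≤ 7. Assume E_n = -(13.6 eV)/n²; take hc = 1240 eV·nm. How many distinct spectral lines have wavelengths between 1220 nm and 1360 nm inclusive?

Enumerate all n_i → n_f pairs with 1 ≤ n_f < n_i ≤ 7 and compute λ = 1240 / [13.6·1·(1/n_f² − 1/n_i²)].
Lines falling in [1220, 1360] nm: 5→3 (1282 nm).

1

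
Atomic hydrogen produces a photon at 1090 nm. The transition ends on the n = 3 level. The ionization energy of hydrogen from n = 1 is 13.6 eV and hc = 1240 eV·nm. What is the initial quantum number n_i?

n_i = 6

The photon energy is ΔE = hc/λ = 1240 / 1090 = 1.138 eV.
With Z = 1, ΔE = 13.60 × (1/n_f² − 1/n_i²), so 1/n_f² − 1/n_i² = 0.08365.
With n_f = 3: 1/n_i² = 1/9 − 0.08365 = 0.02746, so n_i ≈ 6.03.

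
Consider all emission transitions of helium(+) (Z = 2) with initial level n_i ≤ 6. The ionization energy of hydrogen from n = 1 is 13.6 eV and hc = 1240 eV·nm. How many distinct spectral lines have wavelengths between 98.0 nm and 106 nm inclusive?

1

Enumerate all n_i → n_f pairs with 1 ≤ n_f < n_i ≤ 6 and compute λ = 1240 / [13.6·4·(1/n_f² − 1/n_i²)].
Lines falling in [98.0, 106] nm: 6→2 (102.6 nm).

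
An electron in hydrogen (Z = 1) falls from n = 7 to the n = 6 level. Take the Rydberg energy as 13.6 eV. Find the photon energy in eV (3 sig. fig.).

E_7 = −13.60/49 = −0.2776 eV and E_6 = −13.60/36 = −0.3778 eV.
The photon energy is |E_7 − E_6| = 0.100 eV.

0.100 eV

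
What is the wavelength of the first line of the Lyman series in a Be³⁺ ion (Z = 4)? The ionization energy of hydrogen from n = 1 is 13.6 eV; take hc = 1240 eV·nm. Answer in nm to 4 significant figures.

The Lyman series terminates on n_f = 1; the first line has n_i = 1+1 = 2.
ΔE = 217.6 × (1/1² − 1/2²) = 163.2 eV.
λ = 1240 / 163.2 = 7.598 nm.

7.598 nm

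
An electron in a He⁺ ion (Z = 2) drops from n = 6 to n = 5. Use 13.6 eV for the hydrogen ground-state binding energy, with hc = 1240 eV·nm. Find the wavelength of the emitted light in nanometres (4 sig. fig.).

1865 nm

For Z = 2 the level energies scale as Z², so the effective Rydberg energy is 13.6 × 4 = 54.40 eV.
ΔE = 54.40 × (1/5² − 1/6²) = 54.40 × 0.01222 = 0.6649 eV.
λ = hc/ΔE = 1240 / 0.6649 = 1865 nm.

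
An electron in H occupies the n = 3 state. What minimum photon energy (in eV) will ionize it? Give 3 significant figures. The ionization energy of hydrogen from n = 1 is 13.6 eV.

1.51 eV

E_3 = −13.60/9 = −1.51 eV, so ionization (to E = 0) requires 1.51 eV.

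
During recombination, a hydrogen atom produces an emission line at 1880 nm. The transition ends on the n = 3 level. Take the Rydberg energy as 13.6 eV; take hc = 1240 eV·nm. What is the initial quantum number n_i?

The photon energy is ΔE = hc/λ = 1240 / 1880 = 0.6596 eV.
With Z = 1, ΔE = 13.60 × (1/n_f² − 1/n_i²), so 1/n_f² − 1/n_i² = 0.04850.
With n_f = 3: 1/n_i² = 1/9 − 0.04850 = 0.06261, so n_i ≈ 4.00.

n_i = 4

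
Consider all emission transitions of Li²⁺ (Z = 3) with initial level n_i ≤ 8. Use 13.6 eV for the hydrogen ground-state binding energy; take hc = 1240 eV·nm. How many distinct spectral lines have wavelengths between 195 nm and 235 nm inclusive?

Enumerate all n_i → n_f pairs with 1 ≤ n_f < n_i ≤ 8 and compute λ = 1240 / [13.6·9·(1/n_f² − 1/n_i²)].
Lines falling in [195, 235] nm: 4→3 (208.4 nm), 8→4 (216.1 nm).

2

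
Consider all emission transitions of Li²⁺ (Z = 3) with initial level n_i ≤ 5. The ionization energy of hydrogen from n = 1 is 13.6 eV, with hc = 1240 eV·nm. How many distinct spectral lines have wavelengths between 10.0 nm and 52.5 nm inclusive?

Enumerate all n_i → n_f pairs with 1 ≤ n_f < n_i ≤ 5 and compute λ = 1240 / [13.6·9·(1/n_f² − 1/n_i²)].
Lines falling in [10.0, 52.5] nm: 5→1 (10.55 nm), 4→1 (10.81 nm), 3→1 (11.40 nm), 2→1 (13.51 nm), 5→2 (48.24 nm).

5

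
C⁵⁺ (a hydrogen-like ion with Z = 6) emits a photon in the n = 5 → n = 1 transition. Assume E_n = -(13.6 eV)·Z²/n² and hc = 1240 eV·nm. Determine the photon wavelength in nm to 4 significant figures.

2.638 nm

For Z = 6 the level energies scale as Z², so the effective Rydberg energy is 13.6 × 36 = 489.6 eV.
ΔE = 489.6 × (1/1² − 1/5²) = 489.6 × 0.9600 = 470.0 eV.
λ = hc/ΔE = 1240 / 470.0 = 2.638 nm.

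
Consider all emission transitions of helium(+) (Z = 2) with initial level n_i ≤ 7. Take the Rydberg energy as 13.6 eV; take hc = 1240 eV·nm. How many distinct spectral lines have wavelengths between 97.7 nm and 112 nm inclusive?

3

Enumerate all n_i → n_f pairs with 1 ≤ n_f < n_i ≤ 7 and compute λ = 1240 / [13.6·4·(1/n_f² − 1/n_i²)].
Lines falling in [97.7, 112] nm: 7→2 (99.28 nm), 6→2 (102.6 nm), 5→2 (108.5 nm).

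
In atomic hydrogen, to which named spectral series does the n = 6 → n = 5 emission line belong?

The series is set by the lower level: n_f = 5 is the Pfund series.

Pfund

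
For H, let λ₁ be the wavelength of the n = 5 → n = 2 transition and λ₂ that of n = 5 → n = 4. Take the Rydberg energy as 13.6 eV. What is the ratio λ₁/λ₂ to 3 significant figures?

λ ∝ 1/ΔE ∝ 1/(1/n_f² − 1/n_i²), and the Z² and hc factors cancel in the ratio.
λ₁/λ₂ = (1/4² − 1/5²)/(1/2² − 1/5²) = 0.02250/0.2100 = 0.107.

0.107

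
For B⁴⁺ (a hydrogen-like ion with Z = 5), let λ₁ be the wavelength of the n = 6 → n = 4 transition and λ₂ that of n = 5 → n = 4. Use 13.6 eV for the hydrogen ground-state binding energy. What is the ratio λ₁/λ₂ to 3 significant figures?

λ ∝ 1/ΔE ∝ 1/(1/n_f² − 1/n_i²), and the Z² and hc factors cancel in the ratio.
λ₁/λ₂ = (1/4² − 1/5²)/(1/4² − 1/6²) = 0.02250/0.03472 = 0.648.

0.648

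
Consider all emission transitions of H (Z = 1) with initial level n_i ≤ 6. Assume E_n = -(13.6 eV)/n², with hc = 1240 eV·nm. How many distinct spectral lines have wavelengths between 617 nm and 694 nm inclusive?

1

Enumerate all n_i → n_f pairs with 1 ≤ n_f < n_i ≤ 6 and compute λ = 1240 / [13.6·1·(1/n_f² − 1/n_i²)].
Lines falling in [617, 694] nm: 3→2 (656.5 nm).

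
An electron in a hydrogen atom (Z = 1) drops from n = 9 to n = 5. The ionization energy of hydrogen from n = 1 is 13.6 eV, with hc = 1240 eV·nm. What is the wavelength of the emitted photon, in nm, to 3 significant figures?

ΔE = 13.60 × (1/5² − 1/9²) = 13.60 × 0.02765 = 0.3761 eV.
λ = hc/ΔE = 1240 / 0.3761 = 3300 nm.

3300 nm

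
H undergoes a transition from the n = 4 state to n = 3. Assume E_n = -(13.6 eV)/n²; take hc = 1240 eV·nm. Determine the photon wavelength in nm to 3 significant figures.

ΔE = 13.60 × (1/3² − 1/4²) = 13.60 × 0.04861 = 0.6611 eV.
λ = hc/ΔE = 1240 / 0.6611 = 1880 nm.

1880 nm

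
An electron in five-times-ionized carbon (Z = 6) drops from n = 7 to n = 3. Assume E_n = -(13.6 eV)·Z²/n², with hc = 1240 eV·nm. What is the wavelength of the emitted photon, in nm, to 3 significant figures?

For Z = 6 the level energies scale as Z², so the effective Rydberg energy is 13.6 × 36 = 489.6 eV.
ΔE = 489.6 × (1/3² − 1/7²) = 489.6 × 0.09070 = 44.41 eV.
λ = hc/ΔE = 1240 / 44.41 = 27.9 nm.

27.9 nm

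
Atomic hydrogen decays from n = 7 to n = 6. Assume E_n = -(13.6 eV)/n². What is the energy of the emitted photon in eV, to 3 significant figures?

0.100 eV

E_7 = −13.60/49 = −0.2776 eV and E_6 = −13.60/36 = −0.3778 eV.
The photon energy is |E_7 − E_6| = 0.100 eV.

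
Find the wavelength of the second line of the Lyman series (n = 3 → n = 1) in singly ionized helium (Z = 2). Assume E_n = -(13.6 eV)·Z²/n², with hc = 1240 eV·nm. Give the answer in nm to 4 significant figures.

25.64 nm

The Lyman series terminates on n_f = 1; the second line has n_i = 1+2 = 3.
ΔE = 54.40 × (1/1² − 1/3²) = 48.36 eV.
λ = 1240 / 48.36 = 25.64 nm.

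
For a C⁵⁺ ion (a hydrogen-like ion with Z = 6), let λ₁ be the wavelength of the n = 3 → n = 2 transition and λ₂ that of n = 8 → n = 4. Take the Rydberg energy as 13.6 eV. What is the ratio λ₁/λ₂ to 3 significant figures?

λ ∝ 1/ΔE ∝ 1/(1/n_f² − 1/n_i²), and the Z² and hc factors cancel in the ratio.
λ₁/λ₂ = (1/4² − 1/8²)/(1/2² − 1/3²) = 0.04688/0.1389 = 0.338.

0.338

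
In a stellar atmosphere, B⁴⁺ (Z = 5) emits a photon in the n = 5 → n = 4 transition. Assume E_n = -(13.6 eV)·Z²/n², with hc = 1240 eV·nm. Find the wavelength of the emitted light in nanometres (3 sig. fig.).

162 nm

For Z = 5 the level energies scale as Z², so the effective Rydberg energy is 13.6 × 25 = 340.0 eV.
ΔE = 340.0 × (1/4² − 1/5²) = 340.0 × 0.02250 = 7.650 eV.
λ = hc/ΔE = 1240 / 7.650 = 162 nm.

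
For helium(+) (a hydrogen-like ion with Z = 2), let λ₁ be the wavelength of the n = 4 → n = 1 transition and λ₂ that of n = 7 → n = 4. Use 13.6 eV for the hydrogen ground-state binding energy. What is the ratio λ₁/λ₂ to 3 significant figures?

0.0449

λ ∝ 1/ΔE ∝ 1/(1/n_f² − 1/n_i²), and the Z² and hc factors cancel in the ratio.
λ₁/λ₂ = (1/4² − 1/7²)/(1/1² − 1/4²) = 0.04209/0.9375 = 0.0449.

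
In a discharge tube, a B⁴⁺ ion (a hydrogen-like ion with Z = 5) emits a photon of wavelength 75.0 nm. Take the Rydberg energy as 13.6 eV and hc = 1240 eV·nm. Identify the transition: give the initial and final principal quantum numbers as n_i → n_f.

The photon energy is ΔE = hc/λ = 1240 / 75.0 = 16.53 eV.
With Z = 5, ΔE = 340.0 × (1/n_f² − 1/n_i²), so 1/n_f² − 1/n_i² = 0.04863.
Trying n_f = 3 gives 1/n_i² = 0.06248, i.e. n_i ≈ 4; this pair matches.

n_i = 4, n_f = 3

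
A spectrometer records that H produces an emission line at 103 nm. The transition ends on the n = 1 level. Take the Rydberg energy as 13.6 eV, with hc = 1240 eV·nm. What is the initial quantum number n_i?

The photon energy is ΔE = hc/λ = 1240 / 103 = 12.04 eV.
With Z = 1, ΔE = 13.60 × (1/n_f² − 1/n_i²), so 1/n_f² − 1/n_i² = 0.8852.
With n_f = 1: 1/n_i² = 1/1 − 0.8852 = 0.1148, so n_i ≈ 2.95.

n_i = 3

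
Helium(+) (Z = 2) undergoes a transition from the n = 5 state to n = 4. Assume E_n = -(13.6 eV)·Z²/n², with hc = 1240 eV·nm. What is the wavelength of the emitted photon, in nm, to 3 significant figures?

1010 nm

For Z = 2 the level energies scale as Z², so the effective Rydberg energy is 13.6 × 4 = 54.40 eV.
ΔE = 54.40 × (1/4² − 1/5²) = 54.40 × 0.02250 = 1.224 eV.
λ = hc/ΔE = 1240 / 1.224 = 1010 nm.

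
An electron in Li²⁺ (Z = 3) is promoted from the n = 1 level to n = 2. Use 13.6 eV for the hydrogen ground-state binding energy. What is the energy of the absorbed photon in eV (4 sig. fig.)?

91.80 eV

The Bohr energies scale as Z², so for Z = 3: E_n = −122.4/n² eV.
E_2 = −122.4/4 = −30.60 eV and E_1 = −122.4/1 = −122.4 eV.
The photon energy is |E_2 − E_1| = 91.80 eV.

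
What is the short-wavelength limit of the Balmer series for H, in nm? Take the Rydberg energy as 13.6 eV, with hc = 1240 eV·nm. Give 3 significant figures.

The Balmer series has lower level n_f = 2; the series limit corresponds to n_i → ∞.
ΔE_max = 13.6 × 1 / 2² = 3.400 eV.
λ_min = 1240 / 3.400 = 365 nm.

365 nm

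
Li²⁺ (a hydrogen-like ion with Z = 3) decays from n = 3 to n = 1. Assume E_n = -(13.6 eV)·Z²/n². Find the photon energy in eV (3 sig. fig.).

The Bohr energies scale as Z², so for Z = 3: E_n = −122.4/n² eV.
E_3 = −122.4/9 = −13.60 eV and E_1 = −122.4/1 = −122.4 eV.
The photon energy is |E_3 − E_1| = 109 eV.

109 eV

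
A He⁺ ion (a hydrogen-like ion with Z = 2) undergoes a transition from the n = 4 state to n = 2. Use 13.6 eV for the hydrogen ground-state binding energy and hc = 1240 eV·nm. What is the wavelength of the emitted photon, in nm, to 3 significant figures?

122 nm

For Z = 2 the level energies scale as Z², so the effective Rydberg energy is 13.6 × 4 = 54.40 eV.
ΔE = 54.40 × (1/2² − 1/4²) = 54.40 × 0.1875 = 10.20 eV.
λ = hc/ΔE = 1240 / 10.20 = 122 nm.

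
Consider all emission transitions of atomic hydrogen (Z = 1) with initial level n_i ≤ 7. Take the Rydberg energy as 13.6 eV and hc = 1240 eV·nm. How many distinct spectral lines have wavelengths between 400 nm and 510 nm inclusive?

3

Enumerate all n_i → n_f pairs with 1 ≤ n_f < n_i ≤ 7 and compute λ = 1240 / [13.6·1·(1/n_f² − 1/n_i²)].
Lines falling in [400, 510] nm: 6→2 (410.3 nm), 5→2 (434.2 nm), 4→2 (486.3 nm).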